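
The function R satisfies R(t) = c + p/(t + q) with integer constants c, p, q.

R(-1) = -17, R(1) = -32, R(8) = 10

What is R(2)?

(R(t) − c)(t + q) = p for each data point; the three points give a linear system in c and q, then p follows.
Solving: c = -2, q = -3, p = 60, so R(t) = -2 + 60/(t − 3).
Then R(2) = -2 + 60/(-1) = -62.

-62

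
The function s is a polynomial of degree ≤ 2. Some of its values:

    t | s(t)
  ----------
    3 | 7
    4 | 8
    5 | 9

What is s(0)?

4

First differences: 1, 1.
Level-1 differences are constant, so s has degree 1.
Fitting a degree-1 polynomial gives s(t) = t + 4.
The constant term is s(0) = 4.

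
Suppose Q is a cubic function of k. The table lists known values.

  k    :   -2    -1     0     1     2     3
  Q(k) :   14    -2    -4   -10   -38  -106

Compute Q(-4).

160

First differences: -16, -2, -6, -28, -68. Second differences: 14, -4, -22, -40. Third differences: -18, -18, -18.
Level-3 differences are constant, so Q has degree 3.
Fitting a degree-3 polynomial gives Q(k) = -3k³ - 2k² - k - 4.
Then Q(-4) = 160.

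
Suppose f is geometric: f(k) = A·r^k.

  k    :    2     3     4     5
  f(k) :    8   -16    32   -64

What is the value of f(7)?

Consecutive ratio: -16/8 = -2, and 32/(-16) = -2, so r = -2.
Then A·(-2)^2 = 8 gives A = 2, and f(k) = 2·(-2)^k.
f(7) = 2·(-2)^7 = -256.

-256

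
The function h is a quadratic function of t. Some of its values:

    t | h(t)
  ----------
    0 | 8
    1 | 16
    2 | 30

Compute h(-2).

Write h(t) = at² + bt + c; the 3 given values yield a linear system in the 3 coefficients.
Solving, h(t) = 3t² + 5t + 8.
Then h(-2) = 10.

10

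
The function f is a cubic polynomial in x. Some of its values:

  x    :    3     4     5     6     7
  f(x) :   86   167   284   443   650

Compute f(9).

First differences: 81, 117, 159, 207. Second differences: 36, 42, 48. Third differences: 6, 6.
Level-3 differences are constant, so f has degree 3.
Fitting a degree-3 polynomial gives f(x) = x³ + 6x² + 2x - 1.
Then f(9) = 1232.

1232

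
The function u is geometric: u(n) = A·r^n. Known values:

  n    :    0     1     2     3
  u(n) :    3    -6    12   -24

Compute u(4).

48

Consecutive ratio: -6/3 = -2, and 12/(-6) = -2, so r = -2.
Then A·(-2)^0 = 3 gives A = 3, and u(n) = 3·(-2)^n.
u(4) = 3·(-2)^4 = 48.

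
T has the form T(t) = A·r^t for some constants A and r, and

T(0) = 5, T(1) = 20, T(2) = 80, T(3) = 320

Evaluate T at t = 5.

Consecutive ratio: 20/5 = 4, and 80/20 = 4, so r = 4.
Then A·4^0 = 5 gives A = 5, and T(t) = 5·4^t.
T(5) = 5·4^5 = 5120.

5120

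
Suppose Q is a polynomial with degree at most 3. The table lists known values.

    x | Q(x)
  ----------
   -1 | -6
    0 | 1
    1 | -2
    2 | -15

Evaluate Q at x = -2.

-23

Write Q(x) = ax³ + bx² + cx + d; the 4 given values yield a linear system in the 4 coefficients.
Solving, the leading coefficient vanishes, and Q(x) = -5x² + 2x + 1.
Then Q(-2) = -23.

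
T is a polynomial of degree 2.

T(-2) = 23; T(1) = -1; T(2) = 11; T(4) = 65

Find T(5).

107

Write T(t) = at² + bt + c; the 4 given values yield a linear system in the 3 coefficients.
Solving, T(t) = 5t² - 3t - 3.
Then T(5) = 107.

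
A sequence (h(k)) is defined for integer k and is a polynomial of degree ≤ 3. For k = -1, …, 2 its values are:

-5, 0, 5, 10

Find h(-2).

Write h(k) = ak³ + bk² + ck + d; the 4 given values yield a linear system in the 4 coefficients.
Solving, the top 2 coefficients vanish, and h(k) = 5k.
Then h(-2) = -10.

-10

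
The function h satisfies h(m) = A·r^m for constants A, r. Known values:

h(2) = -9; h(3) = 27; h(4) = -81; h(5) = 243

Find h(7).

2187

Consecutive ratio: 27/(-9) = -3, and -81/27 = -3, so r = -3.
Then A·(-3)^2 = -9 gives A = -1, and h(m) = -1·(-3)^m.
h(7) = -1·(-3)^7 = 2187.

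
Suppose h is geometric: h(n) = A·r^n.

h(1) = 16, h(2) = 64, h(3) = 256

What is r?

4

Consecutive ratio: 64/16 = 4, and 256/64 = 4, so r = 4.
Then A·4^1 = 16 gives A = 4, and h(n) = 4·4^n.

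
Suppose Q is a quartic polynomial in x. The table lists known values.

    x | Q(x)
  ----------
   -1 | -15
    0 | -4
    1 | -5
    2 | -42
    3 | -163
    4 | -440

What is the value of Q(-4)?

First differences: 11, -1, -37, -121, -277. Second differences: -12, -36, -84, -156. Third differences: -24, -48, -72. Fourth differences: -24, -24.
Level-4 differences are constant, so Q has degree 4.
Fitting a degree-4 polynomial gives Q(x) = -x^4 - 2x³ - 5x² + 7x - 4.
Then Q(-4) = -240.

-240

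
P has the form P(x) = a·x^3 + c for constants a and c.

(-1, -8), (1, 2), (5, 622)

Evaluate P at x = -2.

From P(-1) = -8 and P(1) = 2: -1a + c = -8 and 1a + c = 2.
Subtracting: 2a = 10, so a = 5; then c = -8 − 5·(-1) = -3.
So P(x) = 5x³ − 3, and P(-2) = -43.

-43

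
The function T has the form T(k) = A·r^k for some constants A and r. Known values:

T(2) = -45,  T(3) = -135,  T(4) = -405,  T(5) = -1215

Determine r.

3

Consecutive ratio: -135/(-45) = 3, and -405/(-135) = 3, so r = 3.
Then A·3^2 = -45 gives A = -5, and T(k) = -5·3^k.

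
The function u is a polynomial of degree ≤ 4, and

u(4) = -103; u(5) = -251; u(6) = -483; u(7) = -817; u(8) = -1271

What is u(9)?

First differences: -148, -232, -334, -454. Second differences: -84, -102, -120. Third differences: -18, -18.
Level-3 differences are constant, so u has degree 3.
Fitting a degree-3 polynomial gives u(n) = -3n³ + 3n² + 8n + 9.
Then u(9) = -1863.

-1863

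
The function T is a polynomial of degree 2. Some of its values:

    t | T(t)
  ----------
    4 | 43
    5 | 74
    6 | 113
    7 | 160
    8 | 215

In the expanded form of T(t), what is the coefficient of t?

First differences: 31, 39, 47, 55. Second differences: 8, 8, 8.
Level-2 differences are constant, so T has degree 2.
Fitting a degree-2 polynomial gives T(t) = 4t² - 5t - 1.
The coefficient of t is -5.

-5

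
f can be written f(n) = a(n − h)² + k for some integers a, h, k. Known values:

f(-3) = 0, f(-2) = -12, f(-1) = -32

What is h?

First differences -12, -20; second difference -8 = 2a, so a = -4.
Expanding, the n-coefficient is −2ah = 8h; matching it to the data gives h = -4, and then k = 4.
So f(n) = -4(n + 4)² + 4.
Hence h = -4.

-4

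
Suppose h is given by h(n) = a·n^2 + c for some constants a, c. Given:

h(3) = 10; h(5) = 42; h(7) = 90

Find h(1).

From h(3) = 10 and h(5) = 42: 9a + c = 10 and 25a + c = 42.
Subtracting: 16a = 32, so a = 2; then c = 10 − 2·9 = -8.
So h(n) = 2n² − 8, and h(1) = -6.

-6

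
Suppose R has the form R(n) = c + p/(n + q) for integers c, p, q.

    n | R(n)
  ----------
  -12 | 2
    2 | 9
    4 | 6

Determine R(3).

(R(n) − c)(n + q) = p for each data point; the three points give a linear system in c and q, then p follows.
Solving: c = 3, q = 0, p = 12, so R(n) = 3 + 12/(n + 0).
Then R(3) = 3 + 12/3 = 7.

7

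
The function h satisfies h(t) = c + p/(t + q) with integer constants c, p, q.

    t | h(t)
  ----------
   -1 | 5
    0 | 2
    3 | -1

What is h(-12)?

-6

(h(t) − c)(t + q) = p for each data point; the three points give a linear system in c and q, then p follows.
Solving: c = -4, q = 3, p = 18, so h(t) = -4 + 18/(t + 3).
Then h(-12) = -4 + 18/(-9) = -6.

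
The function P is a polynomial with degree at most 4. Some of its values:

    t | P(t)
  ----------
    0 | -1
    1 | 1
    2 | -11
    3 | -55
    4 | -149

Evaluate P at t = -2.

Write P(t) = at^4 + bt³ + ct² + dt + e; the 5 given values yield a linear system in the 5 coefficients.
Solving, the leading coefficient vanishes, and P(t) = -3t³ + 2t² + 3t - 1.
Then P(-2) = 25.

25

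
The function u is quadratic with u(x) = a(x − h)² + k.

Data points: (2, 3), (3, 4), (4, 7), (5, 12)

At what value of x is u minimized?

First differences 1, 3, 5; second difference 2 = 2a, so a = 1.
Expanding, the x-coefficient is −2ah = -2h; matching it to the data gives h = 2, and then k = 3.
So u(x) = 1(x − 2)² + 3.
Hence h = 2.

2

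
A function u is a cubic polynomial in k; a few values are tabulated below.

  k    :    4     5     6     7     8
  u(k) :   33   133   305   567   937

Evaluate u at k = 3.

-13

First differences: 100, 172, 262, 370. Second differences: 72, 90, 108. Third differences: 18, 18.
Level-3 differences are constant, so u has degree 3.
Fitting a degree-3 polynomial gives u(k) = 3k³ - 9k² - 2k - 7.
Then u(3) = -13.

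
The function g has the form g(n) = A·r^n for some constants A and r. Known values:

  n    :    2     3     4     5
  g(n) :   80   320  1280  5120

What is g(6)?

20480

Consecutive ratio: 320/80 = 4, and 1280/320 = 4, so r = 4.
Then A·4^2 = 80 gives A = 5, and g(n) = 5·4^n.
g(6) = 5·4^6 = 20480.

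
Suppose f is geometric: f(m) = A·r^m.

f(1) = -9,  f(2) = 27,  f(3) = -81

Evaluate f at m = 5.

-729

Consecutive ratio: 27/(-9) = -3, and -81/27 = -3, so r = -3.
Then A·(-3)^1 = -9 gives A = 3, and f(m) = 3·(-3)^m.
f(5) = 3·(-3)^5 = -729.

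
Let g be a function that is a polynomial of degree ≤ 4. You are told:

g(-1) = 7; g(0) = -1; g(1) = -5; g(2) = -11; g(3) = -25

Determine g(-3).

59

Write g(k) = ak^4 + bk³ + ck² + dk + e; the 5 given values yield a linear system in the 5 coefficients.
Solving, the leading coefficient vanishes, and g(k) = -k³ + 2k² - 5k - 1.
Then g(-3) = 59.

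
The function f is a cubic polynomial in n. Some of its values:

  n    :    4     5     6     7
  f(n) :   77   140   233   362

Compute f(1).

8

Write f(n) = an³ + bn² + cn + d; the 4 given values yield a linear system in the 4 coefficients.
Solving, f(n) = n³ + 2n + 5.
Then f(1) = 8.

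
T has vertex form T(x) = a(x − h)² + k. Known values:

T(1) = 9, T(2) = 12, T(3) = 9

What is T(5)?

First differences 3, -3; second difference -6 = 2a, so a = -3.
Expanding, the x-coefficient is −2ah = 6h; matching it to the data gives h = 2, and then k = 12.
So T(x) = -3(x − 2)² + 12.
T(5) = -3·3² + 12 = -15.

-15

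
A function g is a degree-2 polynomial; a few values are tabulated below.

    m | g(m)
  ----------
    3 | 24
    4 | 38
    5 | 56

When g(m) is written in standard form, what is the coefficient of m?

Write g(m) = am² + bm + c; the 3 given values yield a linear system in the 3 coefficients.
Solving, g(m) = 2m² + 6.
The coefficient of m is 0.

0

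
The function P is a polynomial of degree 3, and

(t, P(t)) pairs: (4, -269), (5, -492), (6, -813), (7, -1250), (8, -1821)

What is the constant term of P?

3

Write P(t) = at³ + bt² + ct + d; the 5 given values yield a linear system in the 4 coefficients.
Solving, P(t) = -3t³ - 4t² - 4t + 3.
The constant term is P(0) = 3.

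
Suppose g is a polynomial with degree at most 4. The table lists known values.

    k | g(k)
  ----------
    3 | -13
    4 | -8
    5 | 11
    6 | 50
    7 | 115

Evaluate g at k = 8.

212

Write g(k) = ak^4 + bk³ + ck² + dk + e; the 5 given values yield a linear system in the 5 coefficients.
Solving, the leading coefficient vanishes, and g(k) = k³ - 5k² + 3k - 4.
Then g(8) = 212.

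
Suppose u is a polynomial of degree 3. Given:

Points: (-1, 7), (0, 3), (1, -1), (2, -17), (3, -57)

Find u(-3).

63

First differences: -4, -4, -16, -40. Second differences: 0, -12, -24. Third differences: -12, -12.
Level-3 differences are constant, so u has degree 3.
Fitting a degree-3 polynomial gives u(k) = -2k³ - 2k + 3.
Then u(-3) = 63.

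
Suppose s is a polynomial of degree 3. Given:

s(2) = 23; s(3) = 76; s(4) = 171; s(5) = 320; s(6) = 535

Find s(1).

Write s(x) = ax³ + bx² + cx + d; the 5 given values yield a linear system in the 4 coefficients.
Solving, s(x) = 2x³ + 3x² - 5.
Then s(1) = 0.

0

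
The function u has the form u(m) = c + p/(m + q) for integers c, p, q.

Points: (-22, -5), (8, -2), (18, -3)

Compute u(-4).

-14

(u(m) − c)(m + q) = p for each data point; the three points give a linear system in c and q, then p follows.
Solving: c = -4, q = 2, p = 20, so u(m) = -4 + 20/(m + 2).
Then u(-4) = -4 + 20/(-2) = -14.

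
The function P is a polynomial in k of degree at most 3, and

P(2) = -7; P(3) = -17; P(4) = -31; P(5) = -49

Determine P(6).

-71

First differences: -10, -14, -18. Second differences: -4, -4.
Level-2 differences are constant, so P has degree 2.
Fitting a degree-2 polynomial gives P(k) = -2k² + 1.
Then P(6) = -71.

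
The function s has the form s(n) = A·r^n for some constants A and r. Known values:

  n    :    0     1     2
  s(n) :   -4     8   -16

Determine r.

-2

Consecutive ratio: 8/(-4) = -2, and -16/8 = -2, so r = -2.
Then A·(-2)^0 = -4 gives A = -4, and s(n) = -4·(-2)^n.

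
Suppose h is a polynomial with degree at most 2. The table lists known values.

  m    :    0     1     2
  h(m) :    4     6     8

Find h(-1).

First differences: 2, 2.
Level-1 differences are constant, so h has degree 1.
Fitting a degree-1 polynomial gives h(m) = 2m + 4.
Then h(-1) = 2.

2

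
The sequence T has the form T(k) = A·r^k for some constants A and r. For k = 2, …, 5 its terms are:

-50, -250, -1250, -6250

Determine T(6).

Consecutive ratio: -250/(-50) = 5, and -1250/(-250) = 5, so r = 5.
Then A·5^2 = -50 gives A = -2, and T(k) = -2·5^k.
T(6) = -2·5^6 = -31250.

-31250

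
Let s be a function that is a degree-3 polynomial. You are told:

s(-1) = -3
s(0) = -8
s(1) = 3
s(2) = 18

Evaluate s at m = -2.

30

Write s(m) = am³ + bm² + cm + d; the 4 given values yield a linear system in the 4 coefficients.
Solving, s(m) = -2m³ + 8m² + 5m - 8.
Then s(-2) = 30.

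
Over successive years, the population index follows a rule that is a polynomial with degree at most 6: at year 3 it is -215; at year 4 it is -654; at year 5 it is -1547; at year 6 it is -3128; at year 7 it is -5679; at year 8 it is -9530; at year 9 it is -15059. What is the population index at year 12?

-46214

Write the value at m as g(m).
First differences: -439, -893, -1581, -2551, -3851, -5529. Second differences: -454, -688, -970, -1300, -1678. Third differences: -234, -282, -330, -378. Fourth differences: -48, -48, -48.
Level-4 differences are constant, so g has degree 4.
Fitting a degree-4 polynomial gives g(m) = -2m^4 - 3m³ + 3m² + m - 2.
Then g(12) = -46214.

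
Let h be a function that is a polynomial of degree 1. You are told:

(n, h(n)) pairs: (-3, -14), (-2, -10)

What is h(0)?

-2

Write h(n) = an + b; the 2 given values yield a linear system in the 2 coefficients.
Solving, h(n) = 4n - 2.
The constant term is h(0) = -2.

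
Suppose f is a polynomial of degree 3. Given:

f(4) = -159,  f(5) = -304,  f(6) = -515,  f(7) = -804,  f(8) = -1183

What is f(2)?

-19

First differences: -145, -211, -289, -379. Second differences: -66, -78, -90. Third differences: -12, -12.
Level-3 differences are constant, so f has degree 3.
Fitting a degree-3 polynomial gives f(x) = -2x³ - 3x² + 4x + 1.
Then f(2) = -19.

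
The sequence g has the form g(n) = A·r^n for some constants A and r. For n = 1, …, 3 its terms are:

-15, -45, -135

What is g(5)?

Consecutive ratio: -45/(-15) = 3, and -135/(-45) = 3, so r = 3.
Then A·3^1 = -15 gives A = -5, and g(n) = -5·3^n.
g(5) = -5·3^5 = -1215.

-1215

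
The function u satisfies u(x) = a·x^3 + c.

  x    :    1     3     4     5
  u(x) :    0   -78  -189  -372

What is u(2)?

-21

From u(1) = 0 and u(3) = -78: 1a + c = 0 and 27a + c = -78.
Subtracting: 26a = -78, so a = -3; then c = 0 − (-3)·1 = 3.
So u(x) = -3x³ + 3, and u(2) = -21.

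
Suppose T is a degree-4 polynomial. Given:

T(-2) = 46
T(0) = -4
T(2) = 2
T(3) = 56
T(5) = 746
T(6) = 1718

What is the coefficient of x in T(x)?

5

Write T(x) = ax^4 + bx³ + cx² + dx + e; the 6 given values yield a linear system in the 5 coefficients.
Solving, T(x) = 2x^4 - 4x³ - x² + 5x - 4.
The coefficient of x is 5.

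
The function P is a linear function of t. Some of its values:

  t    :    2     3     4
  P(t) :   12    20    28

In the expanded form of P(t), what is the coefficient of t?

8

First differences: 8, 8.
Level-1 differences are constant, so P has degree 1.
Fitting a degree-1 polynomial gives P(t) = 8t - 4.
The coefficient of t is 8.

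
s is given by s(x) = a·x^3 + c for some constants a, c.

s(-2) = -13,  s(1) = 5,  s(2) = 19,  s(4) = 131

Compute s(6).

From s(-2) = -13 and s(1) = 5: -8a + c = -13 and 1a + c = 5.
Subtracting: 9a = 18, so a = 2; then c = -13 − 2·(-8) = 3.
So s(x) = 2x³ + 3, and s(6) = 435.

435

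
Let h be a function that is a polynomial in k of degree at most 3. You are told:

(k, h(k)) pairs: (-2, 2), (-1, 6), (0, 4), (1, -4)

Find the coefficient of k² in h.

First differences: 4, -2, -8. Second differences: -6, -6.
Level-2 differences are constant, so h has degree 2.
Fitting a degree-2 polynomial gives h(k) = -3k² - 5k + 4.
The coefficient of k² is -3.

-3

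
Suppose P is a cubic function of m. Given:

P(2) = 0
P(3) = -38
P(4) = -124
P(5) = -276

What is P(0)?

4

Write P(m) = am³ + bm² + cm + d; the 4 given values yield a linear system in the 4 coefficients.
Solving, P(m) = -3m³ + 3m² + 4m + 4.
Then P(0) = 4.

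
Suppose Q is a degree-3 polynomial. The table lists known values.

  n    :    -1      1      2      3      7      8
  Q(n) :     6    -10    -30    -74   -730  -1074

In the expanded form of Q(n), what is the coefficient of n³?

Write Q(n) = an³ + bn² + cn + d; the 6 given values yield a linear system in the 4 coefficients.
Solving, Q(n) = -2n³ - 6n - 2.
The coefficient of n³ is -2.

-2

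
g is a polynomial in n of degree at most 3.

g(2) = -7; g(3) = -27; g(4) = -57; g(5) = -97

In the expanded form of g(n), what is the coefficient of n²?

Write g(n) = an³ + bn² + cn + d; the 4 given values yield a linear system in the 4 coefficients.
Solving, the leading coefficient vanishes, and g(n) = -5n² + 5n + 3.
The coefficient of n² is -5.

-5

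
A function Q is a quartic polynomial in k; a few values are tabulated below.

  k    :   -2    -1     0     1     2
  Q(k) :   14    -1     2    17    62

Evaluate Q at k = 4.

434

Write Q(k) = ak^4 + bk³ + ck² + dk + e; the 5 given values yield a linear system in the 5 coefficients.
Solving, Q(k) = k^4 + k³ + 5k² + 8k + 2.
Then Q(4) = 434.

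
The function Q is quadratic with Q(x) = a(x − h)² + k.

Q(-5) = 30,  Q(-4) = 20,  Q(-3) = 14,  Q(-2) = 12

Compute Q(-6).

First differences -10, -6, -2; second difference 4 = 2a, so a = 2.
Expanding, the x-coefficient is −2ah = -4h; matching it to the data gives h = -2, and then k = 12.
So Q(x) = 2(x + 2)² + 12.
Q(-6) = 2·(-4)² + 12 = 44.

44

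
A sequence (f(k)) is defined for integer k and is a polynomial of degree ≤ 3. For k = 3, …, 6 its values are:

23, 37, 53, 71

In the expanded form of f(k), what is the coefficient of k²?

1

First differences: 14, 16, 18. Second differences: 2, 2.
Level-2 differences are constant, so f has degree 2.
Fitting a degree-2 polynomial gives f(k) = k² + 7k - 7.
The coefficient of k² is 1.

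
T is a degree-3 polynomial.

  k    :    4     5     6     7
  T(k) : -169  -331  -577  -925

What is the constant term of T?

Write T(k) = ak³ + bk² + ck + d; the 4 given values yield a linear system in the 4 coefficients.
Solving, T(k) = -3k³ + 3k² - 6k - 1.
The constant term is T(0) = -1.

-1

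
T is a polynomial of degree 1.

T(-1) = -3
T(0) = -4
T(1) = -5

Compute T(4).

-8

Write T(t) = at + b; the 3 given values yield a linear system in the 2 coefficients.
Solving, T(t) = -t - 4.
Then T(4) = -8.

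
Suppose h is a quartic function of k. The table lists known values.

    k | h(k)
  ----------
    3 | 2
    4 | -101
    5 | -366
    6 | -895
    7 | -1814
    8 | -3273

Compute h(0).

-1

First differences: -103, -265, -529, -919, -1459. Second differences: -162, -264, -390, -540. Third differences: -102, -126, -150. Fourth differences: -24, -24.
Level-4 differences are constant, so h has degree 4.
Fitting a degree-4 polynomial gives h(k) = -k^4 + k³ + 4k² + 7k - 1.
Then h(0) = -1.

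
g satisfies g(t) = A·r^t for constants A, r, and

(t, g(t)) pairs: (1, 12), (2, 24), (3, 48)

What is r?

2

Consecutive ratio: 24/12 = 2, and 48/24 = 2, so r = 2.
Then A·2^1 = 12 gives A = 6, and g(t) = 6·2^t.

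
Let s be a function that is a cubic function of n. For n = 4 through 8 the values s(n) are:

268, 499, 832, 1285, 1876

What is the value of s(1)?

7

First differences: 231, 333, 453, 591. Second differences: 102, 120, 138. Third differences: 18, 18.
Level-3 differences are constant, so s has degree 3.
Fitting a degree-3 polynomial gives s(n) = 3n³ + 6n² - 6n + 4.
Then s(1) = 7.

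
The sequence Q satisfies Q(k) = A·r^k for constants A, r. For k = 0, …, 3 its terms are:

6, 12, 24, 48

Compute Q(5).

192

Consecutive ratio: 12/6 = 2, and 24/12 = 2, so r = 2.
Then A·2^0 = 6 gives A = 6, and Q(k) = 6·2^k.
Q(5) = 6·2^5 = 192.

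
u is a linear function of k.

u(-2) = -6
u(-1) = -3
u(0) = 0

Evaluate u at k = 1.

First differences: 3, 3.
Level-1 differences are constant, so u has degree 1.
Extending the table by one column gives the next first difference 3, so u(1) = 0 + 3 = 3.

3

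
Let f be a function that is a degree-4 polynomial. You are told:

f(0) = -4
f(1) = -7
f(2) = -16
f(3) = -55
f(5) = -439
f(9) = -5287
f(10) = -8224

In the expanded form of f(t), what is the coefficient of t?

-2

Write f(t) = at^4 + bt³ + ct² + dt + e; the 7 given values yield a linear system in the 5 coefficients.
Solving, f(t) = -t^4 + 2t³ - 2t² - 2t - 4.
The coefficient of t is -2.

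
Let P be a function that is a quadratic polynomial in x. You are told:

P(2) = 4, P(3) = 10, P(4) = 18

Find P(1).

Write P(x) = ax² + bx + c; the 3 given values yield a linear system in the 3 coefficients.
Solving, P(x) = x² + x - 2.
Then P(1) = 0.

0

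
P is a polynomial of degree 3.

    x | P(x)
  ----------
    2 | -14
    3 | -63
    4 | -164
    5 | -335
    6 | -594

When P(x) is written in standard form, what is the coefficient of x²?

First differences: -49, -101, -171, -259. Second differences: -52, -70, -88. Third differences: -18, -18.
Level-3 differences are constant, so P has degree 3.
Fitting a degree-3 polynomial gives P(x) = -3x³ + x² + 3x.
The coefficient of x² is 1.

1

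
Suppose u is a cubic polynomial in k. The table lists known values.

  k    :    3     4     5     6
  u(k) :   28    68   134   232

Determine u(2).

Write u(k) = ak³ + bk² + ck + d; the 4 given values yield a linear system in the 4 coefficients.
Solving, u(k) = k³ + k² - 4k + 4.
Then u(2) = 8.

8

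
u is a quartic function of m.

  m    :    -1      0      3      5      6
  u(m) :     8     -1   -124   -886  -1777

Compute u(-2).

Write u(m) = am^4 + bm³ + cm² + dm + e; the 5 given values yield a linear system in the 5 coefficients.
Solving, u(m) = -m^4 - 3m³ + 5m² - 2m - 1.
Then u(-2) = 31.

31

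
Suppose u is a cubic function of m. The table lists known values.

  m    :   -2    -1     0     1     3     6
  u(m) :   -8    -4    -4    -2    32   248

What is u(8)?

572

Write u(m) = am³ + bm² + cm + d; the 6 given values yield a linear system in the 4 coefficients.
Solving, u(m) = m³ + m² - 4.
Then u(8) = 572.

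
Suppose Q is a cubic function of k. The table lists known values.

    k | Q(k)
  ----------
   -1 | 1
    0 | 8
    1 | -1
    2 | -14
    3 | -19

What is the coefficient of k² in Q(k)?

-8

First differences: 7, -9, -13, -5. Second differences: -16, -4, 8. Third differences: 12, 12.
Level-3 differences are constant, so Q has degree 3.
Fitting a degree-3 polynomial gives Q(k) = 2k³ - 8k² - 3k + 8.
The coefficient of k² is -8.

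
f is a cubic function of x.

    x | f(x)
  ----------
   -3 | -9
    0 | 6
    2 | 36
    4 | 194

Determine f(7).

881

Write f(x) = ax³ + bx² + cx + d; the 4 given values yield a linear system in the 4 coefficients.
Solving, f(x) = 2x³ + 4x² - x + 6.
Then f(7) = 881.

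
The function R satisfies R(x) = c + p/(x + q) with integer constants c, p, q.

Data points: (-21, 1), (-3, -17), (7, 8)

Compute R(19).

5

(R(x) − c)(x + q) = p for each data point; the three points give a linear system in c and q, then p follows.
Solving: c = 3, q = 1, p = 40, so R(x) = 3 + 40/(x + 1).
Then R(19) = 3 + 40/20 = 5.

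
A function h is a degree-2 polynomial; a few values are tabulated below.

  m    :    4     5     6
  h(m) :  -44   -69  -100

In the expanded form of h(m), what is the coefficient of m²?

Write h(m) = am² + bm + c; the 3 given values yield a linear system in the 3 coefficients.
Solving, h(m) = -3m² + 2m - 4.
The coefficient of m² is -3.

-3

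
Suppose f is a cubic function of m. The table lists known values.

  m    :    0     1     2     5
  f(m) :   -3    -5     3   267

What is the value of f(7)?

Write f(m) = am³ + bm² + cm + d; the 4 given values yield a linear system in the 4 coefficients.
Solving, f(m) = 3m³ - 4m² - m - 3.
Then f(7) = 823.

823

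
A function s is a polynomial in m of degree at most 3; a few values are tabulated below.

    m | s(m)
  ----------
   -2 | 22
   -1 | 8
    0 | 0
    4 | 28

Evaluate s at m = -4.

68

Write s(m) = am³ + bm² + cm + d; the 4 given values yield a linear system in the 4 coefficients.
Solving, the leading coefficient vanishes, and s(m) = 3m² - 5m.
Then s(-4) = 68.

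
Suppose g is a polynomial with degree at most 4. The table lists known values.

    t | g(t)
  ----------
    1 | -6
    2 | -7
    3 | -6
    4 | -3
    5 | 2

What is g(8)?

First differences: -1, 1, 3, 5. Second differences: 2, 2, 2.
Level-2 differences are constant, so g has degree 2.
Fitting a degree-2 polynomial gives g(t) = t² - 4t - 3.
Then g(8) = 29.

29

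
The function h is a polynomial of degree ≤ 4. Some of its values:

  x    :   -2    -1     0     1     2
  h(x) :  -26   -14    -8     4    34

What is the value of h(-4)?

First differences: 12, 6, 12, 30. Second differences: -6, 6, 18. Third differences: 12, 12.
Level-3 differences are constant, so h has degree 3.
Fitting a degree-3 polynomial gives h(x) = 2x³ + 3x² + 7x - 8.
Then h(-4) = -116.

-116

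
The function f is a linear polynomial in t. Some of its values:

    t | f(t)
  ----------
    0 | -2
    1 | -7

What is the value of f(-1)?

3

Write f(t) = at + b; the 2 given values yield a linear system in the 2 coefficients.
Solving, f(t) = -5t - 2.
Then f(-1) = 3.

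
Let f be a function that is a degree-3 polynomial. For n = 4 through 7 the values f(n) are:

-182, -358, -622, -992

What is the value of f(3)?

-76

Write f(n) = an³ + bn² + cn + d; the 4 given values yield a linear system in the 4 coefficients.
Solving, f(n) = -3n³ + n² - 2n + 2.
Then f(3) = -76.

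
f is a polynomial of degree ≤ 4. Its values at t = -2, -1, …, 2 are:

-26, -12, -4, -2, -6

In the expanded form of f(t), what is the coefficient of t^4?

0

First differences: 14, 8, 2, -4. Second differences: -6, -6, -6.
Level-2 differences are constant, so f has degree 2.
Fitting a degree-2 polynomial gives f(t) = -3t² + 5t - 4.
The coefficient of t^4 is 0.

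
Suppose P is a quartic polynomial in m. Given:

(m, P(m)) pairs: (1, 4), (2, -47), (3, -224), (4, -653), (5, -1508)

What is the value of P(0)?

Write P(m) = am^4 + bm³ + cm² + dm + e; the 5 given values yield a linear system in the 5 coefficients.
Solving, P(m) = -2m^4 - m³ - 7m² + 7m + 7.
Then P(0) = 7.

7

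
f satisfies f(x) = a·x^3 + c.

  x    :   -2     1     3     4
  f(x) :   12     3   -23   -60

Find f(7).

From f(-2) = 12 and f(1) = 3: -8a + c = 12 and 1a + c = 3.
Subtracting: 9a = -9, so a = -1; then c = 12 − (-1)·(-8) = 4.
So f(x) = -1x³ + 4, and f(7) = -339.

-339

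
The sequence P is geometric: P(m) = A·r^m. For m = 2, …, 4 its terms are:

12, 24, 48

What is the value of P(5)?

96

Consecutive ratio: 24/12 = 2, and 48/24 = 2, so r = 2.
Then A·2^2 = 12 gives A = 3, and P(m) = 3·2^m.
P(5) = 3·2^5 = 96.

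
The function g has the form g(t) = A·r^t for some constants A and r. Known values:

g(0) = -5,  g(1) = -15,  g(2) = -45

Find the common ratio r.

Consecutive ratio: -15/(-5) = 3, and -45/(-15) = 3, so r = 3.
Then A·3^0 = -5 gives A = -5, and g(t) = -5·3^t.

3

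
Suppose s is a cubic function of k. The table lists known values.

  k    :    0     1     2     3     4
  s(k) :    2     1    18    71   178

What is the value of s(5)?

First differences: -1, 17, 53, 107. Second differences: 18, 36, 54. Third differences: 18, 18.
Level-3 differences are constant, so s has degree 3.
Extending the table by one column gives the next first difference 179, so s(5) = 178 + 179 = 357.

357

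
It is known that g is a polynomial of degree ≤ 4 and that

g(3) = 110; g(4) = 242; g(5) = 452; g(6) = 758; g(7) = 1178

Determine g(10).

Write g(n) = an^4 + bn³ + cn² + dn + e; the 5 given values yield a linear system in the 5 coefficients.
Solving, the leading coefficient vanishes, and g(n) = 3n³ + 3n² + 2.
Then g(10) = 3302.

3302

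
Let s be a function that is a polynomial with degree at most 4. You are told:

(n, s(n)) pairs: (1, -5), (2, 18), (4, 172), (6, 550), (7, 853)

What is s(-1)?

-3

Write s(n) = an^4 + bn³ + cn² + dn + e; the 5 given values yield a linear system in the 5 coefficients.
Solving, the leading coefficient vanishes, and s(n) = 2n³ + 4n² - 3n - 8.
Then s(-1) = -3.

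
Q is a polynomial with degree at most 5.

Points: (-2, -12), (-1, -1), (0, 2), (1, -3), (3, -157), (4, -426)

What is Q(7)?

-3225

Write Q(m) = am^5 + bm^4 + cm³ + dm² + em + p; the 6 given values yield a linear system in the 6 coefficients.
Solving, the leading coefficient vanishes, and Q(m) = -m^4 - 2m³ - 3m² + m + 2.
Then Q(7) = -3225.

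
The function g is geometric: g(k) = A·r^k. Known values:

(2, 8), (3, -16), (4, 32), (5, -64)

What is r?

Consecutive ratio: -16/8 = -2, and 32/(-16) = -2, so r = -2.
Then A·(-2)^2 = 8 gives A = 2, and g(k) = 2·(-2)^k.

-2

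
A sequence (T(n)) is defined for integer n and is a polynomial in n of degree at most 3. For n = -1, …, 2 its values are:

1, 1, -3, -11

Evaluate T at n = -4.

First differences: 0, -4, -8. Second differences: -4, -4.
Level-2 differences are constant, so T has degree 2.
Fitting a degree-2 polynomial gives T(n) = -2n² - 2n + 1.
Then T(-4) = -23.

-23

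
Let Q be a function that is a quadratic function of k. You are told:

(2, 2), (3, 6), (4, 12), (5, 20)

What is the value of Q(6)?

30

First differences: 4, 6, 8. Second differences: 2, 2.
Level-2 differences are constant, so Q has degree 2.
Extending the table by one column gives the next first difference 10, so Q(6) = 20 + 10 = 30.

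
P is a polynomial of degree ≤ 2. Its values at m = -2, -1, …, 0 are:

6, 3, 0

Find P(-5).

First differences: -3, -3.
Level-1 differences are constant, so P has degree 1.
Fitting a degree-1 polynomial gives P(m) = -3m.
Then P(-5) = 15.

15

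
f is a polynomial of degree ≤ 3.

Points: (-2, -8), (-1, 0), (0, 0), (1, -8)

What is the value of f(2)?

-24

Write f(m) = am³ + bm² + cm + d; the 4 given values yield a linear system in the 4 coefficients.
Solving, the leading coefficient vanishes, and f(m) = -4m² - 4m.
Then f(2) = -24.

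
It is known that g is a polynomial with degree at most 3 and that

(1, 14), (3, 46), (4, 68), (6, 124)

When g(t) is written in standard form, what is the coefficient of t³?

0

Write g(t) = at³ + bt² + ct + d; the 4 given values yield a linear system in the 4 coefficients.
Solving, the leading coefficient vanishes, and g(t) = 2t² + 8t + 4.
The coefficient of t³ is 0.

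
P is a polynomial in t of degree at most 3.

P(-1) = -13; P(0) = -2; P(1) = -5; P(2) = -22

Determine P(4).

-98

Write P(t) = at³ + bt² + ct + d; the 4 given values yield a linear system in the 4 coefficients.
Solving, the leading coefficient vanishes, and P(t) = -7t² + 4t - 2.
Then P(4) = -98.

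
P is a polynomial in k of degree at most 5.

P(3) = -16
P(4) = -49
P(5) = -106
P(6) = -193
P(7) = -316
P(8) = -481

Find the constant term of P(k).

-1

Write P(k) = ak^5 + bk^4 + ck³ + dk² + ek + p; the 6 given values yield a linear system in the 6 coefficients.
Solving, the top 2 coefficients vanish, and P(k) = -k³ + 4k - 1.
The constant term is P(0) = -1.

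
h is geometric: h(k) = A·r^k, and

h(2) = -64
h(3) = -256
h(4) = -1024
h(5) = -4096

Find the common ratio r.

4

Consecutive ratio: -256/(-64) = 4, and -1024/(-256) = 4, so r = 4.
Then A·4^2 = -64 gives A = -4, and h(k) = -4·4^k.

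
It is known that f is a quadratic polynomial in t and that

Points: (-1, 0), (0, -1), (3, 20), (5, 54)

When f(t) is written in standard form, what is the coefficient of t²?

Write f(t) = at² + bt + c; the 4 given values yield a linear system in the 3 coefficients.
Solving, f(t) = 2t² + t - 1.
The coefficient of t² is 2.

2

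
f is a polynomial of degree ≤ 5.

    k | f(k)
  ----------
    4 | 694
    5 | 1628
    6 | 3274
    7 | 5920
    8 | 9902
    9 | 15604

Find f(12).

47590

First differences: 934, 1646, 2646, 3982, 5702. Second differences: 712, 1000, 1336, 1720. Third differences: 288, 336, 384. Fourth differences: 48, 48.
Level-4 differences are constant, so f has degree 4.
Fitting a degree-4 polynomial gives f(k) = 2k^4 + 4k³ - 6k² + 6k - 2.
Then f(12) = 47590.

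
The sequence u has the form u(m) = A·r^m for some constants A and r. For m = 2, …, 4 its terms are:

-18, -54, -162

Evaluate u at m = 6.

Consecutive ratio: -54/(-18) = 3, and -162/(-54) = 3, so r = 3.
Then A·3^2 = -18 gives A = -2, and u(m) = -2·3^m.
u(6) = -2·3^6 = -1458.

-1458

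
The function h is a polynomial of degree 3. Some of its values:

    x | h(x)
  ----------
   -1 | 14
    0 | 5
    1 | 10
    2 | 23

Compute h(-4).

Write h(x) = ax³ + bx² + cx + d; the 4 given values yield a linear system in the 4 coefficients.
Solving, h(x) = -x³ + 7x² - x + 5.
Then h(-4) = 185.

185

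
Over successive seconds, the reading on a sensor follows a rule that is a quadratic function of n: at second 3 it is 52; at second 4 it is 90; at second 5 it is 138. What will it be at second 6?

196

Write the value at n as P(n).
Write P(n) = an² + bn + c; the 3 given values yield a linear system in the 3 coefficients.
Solving, P(n) = 5n² + 3n - 2.
Then P(6) = 196.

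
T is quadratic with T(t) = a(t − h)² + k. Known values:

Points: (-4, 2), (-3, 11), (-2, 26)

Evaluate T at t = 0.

74

First differences 9, 15; second difference 6 = 2a, so a = 3.
Expanding, the t-coefficient is −2ah = -6h; matching it to the data gives h = -5, and then k = -1.
So T(t) = 3(t + 5)² − 1.
T(0) = 3·5² − 1 = 74.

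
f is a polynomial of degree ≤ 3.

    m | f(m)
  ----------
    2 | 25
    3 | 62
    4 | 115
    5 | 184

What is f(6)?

First differences: 37, 53, 69. Second differences: 16, 16.
Level-2 differences are constant, so f has degree 2.
Fitting a degree-2 polynomial gives f(m) = 8m² - 3m - 1.
Then f(6) = 269.

269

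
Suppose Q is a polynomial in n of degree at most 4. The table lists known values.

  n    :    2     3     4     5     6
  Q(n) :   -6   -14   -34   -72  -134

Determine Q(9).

-524

Write Q(n) = an^4 + bn³ + cn² + dn + e; the 5 given values yield a linear system in the 5 coefficients.
Solving, the leading coefficient vanishes, and Q(n) = -n³ + 3n² - 4n - 2.
Then Q(9) = -524.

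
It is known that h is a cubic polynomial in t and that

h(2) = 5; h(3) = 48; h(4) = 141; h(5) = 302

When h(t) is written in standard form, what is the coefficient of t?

-4

Write h(t) = at³ + bt² + ct + d; the 4 given values yield a linear system in the 4 coefficients.
Solving, h(t) = 3t³ - 2t² - 4t - 3.
The coefficient of t is -4.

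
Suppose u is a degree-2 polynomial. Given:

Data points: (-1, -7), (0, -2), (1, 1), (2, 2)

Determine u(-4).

-34

Write u(t) = at² + bt + c; the 4 given values yield a linear system in the 3 coefficients.
Solving, u(t) = -t² + 4t - 2.
Then u(-4) = -34.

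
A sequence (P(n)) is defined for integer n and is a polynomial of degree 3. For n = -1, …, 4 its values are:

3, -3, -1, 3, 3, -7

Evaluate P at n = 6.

Write P(n) = an³ + bn² + cn + d; the 6 given values yield a linear system in the 4 coefficients.
Solving, P(n) = -n³ + 4n² - n - 3.
Then P(6) = -81.

-81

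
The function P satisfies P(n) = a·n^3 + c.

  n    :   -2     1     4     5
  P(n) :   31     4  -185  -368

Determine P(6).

From P(-2) = 31 and P(1) = 4: -8a + c = 31 and 1a + c = 4.
Subtracting: 9a = -27, so a = -3; then c = 31 − (-3)·(-8) = 7.
So P(n) = -3n³ + 7, and P(6) = -641.

-641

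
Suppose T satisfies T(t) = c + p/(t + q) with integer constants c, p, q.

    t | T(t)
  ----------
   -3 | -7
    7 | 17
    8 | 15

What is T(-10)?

(T(t) − c)(t + q) = p for each data point; the three points give a linear system in c and q, then p follows.
Solving: c = 5, q = -2, p = 60, so T(t) = 5 + 60/(t − 2).
Then T(-10) = 5 + 60/(-12) = 0.

0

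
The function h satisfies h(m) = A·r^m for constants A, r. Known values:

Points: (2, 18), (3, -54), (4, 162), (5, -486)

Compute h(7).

Consecutive ratio: -54/18 = -3, and 162/(-54) = -3, so r = -3.
Then A·(-3)^2 = 18 gives A = 2, and h(m) = 2·(-3)^m.
h(7) = 2·(-3)^7 = -4374.

-4374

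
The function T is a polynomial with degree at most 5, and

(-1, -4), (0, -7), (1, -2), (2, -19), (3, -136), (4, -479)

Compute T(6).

-2587

Write T(x) = ax^5 + bx^4 + cx³ + dx² + ex + p; the 6 given values yield a linear system in the 6 coefficients.
Solving, the leading coefficient vanishes, and T(x) = -2x^4 - x³ + 6x² + 2x - 7.
Then T(6) = -2587.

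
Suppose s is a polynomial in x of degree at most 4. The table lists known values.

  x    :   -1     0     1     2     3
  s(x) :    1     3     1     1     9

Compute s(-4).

Write s(x) = ax^4 + bx³ + cx² + dx + e; the 5 given values yield a linear system in the 5 coefficients.
Solving, the leading coefficient vanishes, and s(x) = x³ - 2x² - x + 3.
Then s(-4) = -89.

-89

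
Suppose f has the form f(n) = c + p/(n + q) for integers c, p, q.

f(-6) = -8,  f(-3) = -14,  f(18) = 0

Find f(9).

2

(f(n) − c)(n + q) = p for each data point; the three points give a linear system in c and q, then p follows.
Solving: c = -2, q = 0, p = 36, so f(n) = -2 + 36/(n + 0).
Then f(9) = -2 + 36/9 = 2.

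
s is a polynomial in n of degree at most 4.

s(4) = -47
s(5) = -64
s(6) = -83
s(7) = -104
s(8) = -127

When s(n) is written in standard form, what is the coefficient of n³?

Write s(n) = an^4 + bn³ + cn² + dn + e; the 5 given values yield a linear system in the 5 coefficients.
Solving, the top 2 coefficients vanish, and s(n) = -n² - 8n + 1.
The coefficient of n³ is 0.

0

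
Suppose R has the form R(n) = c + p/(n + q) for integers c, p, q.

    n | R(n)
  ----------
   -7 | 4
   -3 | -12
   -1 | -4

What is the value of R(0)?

(R(n) − c)(n + q) = p for each data point; the three points give a linear system in c and q, then p follows.
Solving: c = 0, q = 4, p = -12, so R(n) = -12/(n + 4).
Then R(0) = 0 − 12/4 = -3.

-3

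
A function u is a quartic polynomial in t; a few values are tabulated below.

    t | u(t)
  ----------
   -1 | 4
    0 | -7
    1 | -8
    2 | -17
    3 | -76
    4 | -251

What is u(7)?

-2492

First differences: -11, -1, -9, -59, -175. Second differences: 10, -8, -50, -116. Third differences: -18, -42, -66. Fourth differences: -24, -24.
Level-4 differences are constant, so u has degree 4.
Fitting a degree-4 polynomial gives u(t) = -t^4 - t³ + 6t² - 5t - 7.
Then u(7) = -2492.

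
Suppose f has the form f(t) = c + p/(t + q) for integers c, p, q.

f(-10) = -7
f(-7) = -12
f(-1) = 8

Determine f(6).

1

(f(t) − c)(t + q) = p for each data point; the three points give a linear system in c and q, then p follows.
Solving: c = -2, q = 4, p = 30, so f(t) = -2 + 30/(t + 4).
Then f(6) = -2 + 30/10 = 1.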